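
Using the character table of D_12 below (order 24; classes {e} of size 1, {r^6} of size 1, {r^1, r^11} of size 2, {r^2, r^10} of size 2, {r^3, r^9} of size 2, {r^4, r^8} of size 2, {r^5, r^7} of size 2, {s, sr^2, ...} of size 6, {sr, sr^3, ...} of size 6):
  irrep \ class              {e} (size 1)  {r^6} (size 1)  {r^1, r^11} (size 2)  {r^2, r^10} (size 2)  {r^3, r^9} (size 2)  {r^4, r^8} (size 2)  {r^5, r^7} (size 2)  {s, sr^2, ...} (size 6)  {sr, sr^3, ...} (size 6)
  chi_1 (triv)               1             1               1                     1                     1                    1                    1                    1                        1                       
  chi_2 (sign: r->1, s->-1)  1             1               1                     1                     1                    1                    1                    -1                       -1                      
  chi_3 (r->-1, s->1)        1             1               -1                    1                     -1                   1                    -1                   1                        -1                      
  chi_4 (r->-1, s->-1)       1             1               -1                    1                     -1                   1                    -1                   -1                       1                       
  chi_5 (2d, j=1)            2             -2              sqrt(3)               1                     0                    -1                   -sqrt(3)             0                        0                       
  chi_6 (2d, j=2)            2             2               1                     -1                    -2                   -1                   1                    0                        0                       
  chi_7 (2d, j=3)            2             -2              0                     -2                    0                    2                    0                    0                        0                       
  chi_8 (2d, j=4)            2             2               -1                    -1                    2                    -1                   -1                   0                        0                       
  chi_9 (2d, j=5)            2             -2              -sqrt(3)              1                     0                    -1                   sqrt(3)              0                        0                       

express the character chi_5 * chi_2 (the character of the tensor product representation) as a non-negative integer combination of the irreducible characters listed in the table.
chi_5 tensor chi_2 = chi_5 (all other irreducibles have multiplicity 0).

Solution. The character of a tensor product is the pointwise product (chi_5 * chi_2)(C) = chi_5(C) * chi_2(C):
  {e}: (2)*(1), {r^6}: (-2)*(1), {r^1, r^11}: (sqrt(3))*(1), {r^2, r^10}: (1)*(1), {r^3, r^9}: (0)*(1), {r^4, r^8}: (-1)*(1), {r^5, r^7}: (-sqrt(3))*(1), {s, sr^2, ...}: (0)*(-1), {sr, sr^3, ...}: (0)*(-1)
so (chi_5 * chi_2) takes values
  {e} -> 2, {r^6} -> -2, {r^1, r^11} -> sqrt(3), {r^2, r^10} -> 1, {r^3, r^9} -> 0, {r^4, r^8} -> -1, {r^5, r^7} -> -sqrt(3), {s, sr^2, ...} -> 0, {sr, sr^3, ...} -> 0.
Now take the inner product of this character with each irreducible chi from the table, <chi_5*chi_2, chi> = (1/24) sum_C |C| (chi_5*chi_2)(C) conj(chi(C)):
  <chi_5*chi_2, chi_1> = (1/24)[1*(2)*conj(1) + 1*(-2)*conj(1) + 2*(sqrt(3))*conj(1) + 2*(1)*conj(1) + 2*(0)*conj(1) + 2*(-1)*conj(1) + 2*(-sqrt(3))*conj(1) + 6*(0)*conj(1) + 6*(0)*conj(1)]
      = (1/24)[(2) + (-2) + (2*sqrt(3)) + (2) + (0) + (-2) + (-2*sqrt(3)) + (0) + (0)] = 0/24 = 0
  <chi_5*chi_2, chi_2> = (1/24)[1*(2)*conj(1) + 1*(-2)*conj(1) + 2*(sqrt(3))*conj(1) + 2*(1)*conj(1) + 2*(0)*conj(1) + 2*(-1)*conj(1) + 2*(-sqrt(3))*conj(1) + 6*(0)*conj(-1) + 6*(0)*conj(-1)]
      = (1/24)[(2) + (-2) + (2*sqrt(3)) + (2) + (0) + (-2) + (-2*sqrt(3)) + (0) + (0)] = 0/24 = 0
  <chi_5*chi_2, chi_3> = (1/24)[1*(2)*conj(1) + 1*(-2)*conj(1) + 2*(sqrt(3))*conj(-1) + 2*(1)*conj(1) + 2*(0)*conj(-1) + 2*(-1)*conj(1) + 2*(-sqrt(3))*conj(-1) + 6*(0)*conj(1) + 6*(0)*conj(-1)]
      = (1/24)[(2) + (-2) + (-2*sqrt(3)) + (2) + (0) + (-2) + (2*sqrt(3)) + (0) + (0)] = 0/24 = 0
  <chi_5*chi_2, chi_4> = (1/24)[1*(2)*conj(1) + 1*(-2)*conj(1) + 2*(sqrt(3))*conj(-1) + 2*(1)*conj(1) + 2*(0)*conj(-1) + 2*(-1)*conj(1) + 2*(-sqrt(3))*conj(-1) + 6*(0)*conj(-1) + 6*(0)*conj(1)]
      = (1/24)[(2) + (-2) + (-2*sqrt(3)) + (2) + (0) + (-2) + (2*sqrt(3)) + (0) + (0)] = 0/24 = 0
  <chi_5*chi_2, chi_5> = (1/24)[1*(2)*conj(2) + 1*(-2)*conj(-2) + 2*(sqrt(3))*conj(sqrt(3)) + 2*(1)*conj(1) + 2*(0)*conj(0) + 2*(-1)*conj(-1) + 2*(-sqrt(3))*conj(-sqrt(3)) + 6*(0)*conj(0) + 6*(0)*conj(0)]
      = (1/24)[(4) + (4) + (6) + (2) + (0) + (2) + (6) + (0) + (0)] = 24/24 = 1
  <chi_5*chi_2, chi_6> = (1/24)[1*(2)*conj(2) + 1*(-2)*conj(2) + 2*(sqrt(3))*conj(1) + 2*(1)*conj(-1) + 2*(0)*conj(-2) + 2*(-1)*conj(-1) + 2*(-sqrt(3))*conj(1) + 6*(0)*conj(0) + 6*(0)*conj(0)]
      = (1/24)[(4) + (-4) + (2*sqrt(3)) + (-2) + (0) + (2) + (-2*sqrt(3)) + (0) + (0)] = 0/24 = 0
  <chi_5*chi_2, chi_7> = (1/24)[1*(2)*conj(2) + 1*(-2)*conj(-2) + 2*(sqrt(3))*conj(0) + 2*(1)*conj(-2) + 2*(0)*conj(0) + 2*(-1)*conj(2) + 2*(-sqrt(3))*conj(0) + 6*(0)*conj(0) + 6*(0)*conj(0)]
      = (1/24)[(4) + (4) + (0) + (-4) + (0) + (-4) + (0) + (0) + (0)] = 0/24 = 0
  <chi_5*chi_2, chi_8> = (1/24)[1*(2)*conj(2) + 1*(-2)*conj(2) + 2*(sqrt(3))*conj(-1) + 2*(1)*conj(-1) + 2*(0)*conj(2) + 2*(-1)*conj(-1) + 2*(-sqrt(3))*conj(-1) + 6*(0)*conj(0) + 6*(0)*conj(0)]
      = (1/24)[(4) + (-4) + (-2*sqrt(3)) + (-2) + (0) + (2) + (2*sqrt(3)) + (0) + (0)] = 0/24 = 0
  <chi_5*chi_2, chi_9> = (1/24)[1*(2)*conj(2) + 1*(-2)*conj(-2) + 2*(sqrt(3))*conj(-sqrt(3)) + 2*(1)*conj(1) + 2*(0)*conj(0) + 2*(-1)*conj(-1) + 2*(-sqrt(3))*conj(sqrt(3)) + 6*(0)*conj(0) + 6*(0)*conj(0)]
      = (1/24)[(4) + (4) + (-6) + (2) + (0) + (2) + (-6) + (0) + (0)] = 0/24 = 0
Hence the multiplicities are chi_5: 1. Dimension check: dim(chi_5)*dim(chi_2) = 2*1 = 2 and sum (mult * dim) = 1*2 = 2.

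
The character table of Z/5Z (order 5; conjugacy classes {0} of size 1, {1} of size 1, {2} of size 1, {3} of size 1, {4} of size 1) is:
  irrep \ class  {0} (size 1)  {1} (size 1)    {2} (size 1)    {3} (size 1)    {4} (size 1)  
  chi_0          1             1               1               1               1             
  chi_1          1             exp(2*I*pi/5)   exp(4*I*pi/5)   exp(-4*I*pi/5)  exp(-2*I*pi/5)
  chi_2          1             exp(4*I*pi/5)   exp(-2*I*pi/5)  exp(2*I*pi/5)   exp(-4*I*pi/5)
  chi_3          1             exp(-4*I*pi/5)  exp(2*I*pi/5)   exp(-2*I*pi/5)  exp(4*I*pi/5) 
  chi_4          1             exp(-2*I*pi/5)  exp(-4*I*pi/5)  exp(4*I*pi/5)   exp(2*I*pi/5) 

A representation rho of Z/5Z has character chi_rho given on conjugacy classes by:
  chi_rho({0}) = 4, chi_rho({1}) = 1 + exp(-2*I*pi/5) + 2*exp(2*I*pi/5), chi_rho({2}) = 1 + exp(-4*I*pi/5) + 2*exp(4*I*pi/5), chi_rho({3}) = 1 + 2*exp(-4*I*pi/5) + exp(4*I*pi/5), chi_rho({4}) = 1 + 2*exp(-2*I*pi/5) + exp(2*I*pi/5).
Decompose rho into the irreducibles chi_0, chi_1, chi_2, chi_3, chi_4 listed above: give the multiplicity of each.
Multiplicities: chi_0: 1, chi_1: 2, chi_2: 0, chi_3: 0, chi_4: 1.

Why: Use <chi_rho, chi> = (1/|G|) sum_C |C| * chi_rho(C) * conj(chi(C)) with |G| = 5 for each irreducible chi in the table:
  <chi_rho, chi_0> = (1/5)[1*(4)*conj(1) + 1*(1 + exp(-2*I*pi/5) + 2*exp(2*I*pi/5))*conj(1) + 1*(1 + exp(-4*I*pi/5) + 2*exp(4*I*pi/5))*conj(1) + 1*(1 + 2*exp(-4*I*pi/5) + exp(4*I*pi/5))*conj(1) + 1*(1 + 2*exp(-2*I*pi/5) + exp(2*I*pi/5))*conj(1)]
      = (1/5)[(4) + (1 + exp(-2*I*pi/5) + 2*exp(2*I*pi/5)) + (1 + exp(-4*I*pi/5) + 2*exp(4*I*pi/5)) + (1 + 2*exp(-4*I*pi/5) + exp(4*I*pi/5)) + (1 + 2*exp(-2*I*pi/5) + exp(2*I*pi/5))] = 5/5 = 1
  <chi_rho, chi_1> = (1/5)[1*(4)*conj(1) + 1*(1 + exp(-2*I*pi/5) + 2*exp(2*I*pi/5))*conj(exp(2*I*pi/5)) + 1*(1 + exp(-4*I*pi/5) + 2*exp(4*I*pi/5))*conj(exp(4*I*pi/5)) + 1*(1 + 2*exp(-4*I*pi/5) + exp(4*I*pi/5))*conj(exp(-4*I*pi/5)) + 1*(1 + 2*exp(-2*I*pi/5) + exp(2*I*pi/5))*conj(exp(-2*I*pi/5))]
      = (1/5)[(4) + (2 + exp(-2*I*pi/5) + exp(-4*I*pi/5)) + (2 + exp(-4*I*pi/5) + exp(2*I*pi/5)) + (2 + exp(-2*I*pi/5) + exp(4*I*pi/5)) + (2 + exp(4*I*pi/5) + exp(2*I*pi/5))] = 10/5 = 2
  <chi_rho, chi_2> = (1/5)[1*(4)*conj(1) + 1*(1 + exp(-2*I*pi/5) + 2*exp(2*I*pi/5))*conj(exp(4*I*pi/5)) + 1*(1 + exp(-4*I*pi/5) + 2*exp(4*I*pi/5))*conj(exp(-2*I*pi/5)) + 1*(1 + 2*exp(-4*I*pi/5) + exp(4*I*pi/5))*conj(exp(2*I*pi/5)) + 1*(1 + 2*exp(-2*I*pi/5) + exp(2*I*pi/5))*conj(exp(-4*I*pi/5))]
      = (1/5)[(4) + (2*exp(-2*I*pi/5) + exp(-4*I*pi/5) + exp(4*I*pi/5)) + (2*exp(-4*I*pi/5) + exp(-2*I*pi/5) + exp(2*I*pi/5)) + (exp(-2*I*pi/5) + exp(2*I*pi/5) + 2*exp(4*I*pi/5)) + (exp(-4*I*pi/5) + exp(4*I*pi/5) + 2*exp(2*I*pi/5))] = 0/5 = 0
  <chi_rho, chi_3> = (1/5)[1*(4)*conj(1) + 1*(1 + exp(-2*I*pi/5) + 2*exp(2*I*pi/5))*conj(exp(-4*I*pi/5)) + 1*(1 + exp(-4*I*pi/5) + 2*exp(4*I*pi/5))*conj(exp(2*I*pi/5)) + 1*(1 + 2*exp(-4*I*pi/5) + exp(4*I*pi/5))*conj(exp(-2*I*pi/5)) + 1*(1 + 2*exp(-2*I*pi/5) + exp(2*I*pi/5))*conj(exp(4*I*pi/5))]
      = (1/5)[(4) + (2*exp(-4*I*pi/5) + exp(4*I*pi/5) + exp(2*I*pi/5)) + (exp(-2*I*pi/5) + exp(4*I*pi/5) + 2*exp(2*I*pi/5)) + (2*exp(-2*I*pi/5) + exp(-4*I*pi/5) + exp(2*I*pi/5)) + (exp(-2*I*pi/5) + exp(-4*I*pi/5) + 2*exp(4*I*pi/5))] = 0/5 = 0
  <chi_rho, chi_4> = (1/5)[1*(4)*conj(1) + 1*(1 + exp(-2*I*pi/5) + 2*exp(2*I*pi/5))*conj(exp(-2*I*pi/5)) + 1*(1 + exp(-4*I*pi/5) + 2*exp(4*I*pi/5))*conj(exp(-4*I*pi/5)) + 1*(1 + 2*exp(-4*I*pi/5) + exp(4*I*pi/5))*conj(exp(4*I*pi/5)) + 1*(1 + 2*exp(-2*I*pi/5) + exp(2*I*pi/5))*conj(exp(2*I*pi/5))]
      = (1/5)[(4) + (1 + exp(2*I*pi/5) + 2*exp(4*I*pi/5)) + (1 + 2*exp(-2*I*pi/5) + exp(4*I*pi/5)) + (1 + exp(-4*I*pi/5) + 2*exp(2*I*pi/5)) + (1 + 2*exp(-4*I*pi/5) + exp(-2*I*pi/5))] = 5/5 = 1
(Exp terms are combined using exp(i*s)*conj(exp(i*t)) = exp(i*(s-t)), and sums of them are collapsed using the identity that for every m > 1 the m distinct m-th roots of unity sum to 0, e.g. 1 + exp(2*I*pi/3) + exp(-2*I*pi/3) = 0.)
Dimension check: dim(rho) = sum (mult * dim) = 1*1 + 2*1 + 0*1 + 0*1 + 1*1 = 4 = chi_rho(e) = 4.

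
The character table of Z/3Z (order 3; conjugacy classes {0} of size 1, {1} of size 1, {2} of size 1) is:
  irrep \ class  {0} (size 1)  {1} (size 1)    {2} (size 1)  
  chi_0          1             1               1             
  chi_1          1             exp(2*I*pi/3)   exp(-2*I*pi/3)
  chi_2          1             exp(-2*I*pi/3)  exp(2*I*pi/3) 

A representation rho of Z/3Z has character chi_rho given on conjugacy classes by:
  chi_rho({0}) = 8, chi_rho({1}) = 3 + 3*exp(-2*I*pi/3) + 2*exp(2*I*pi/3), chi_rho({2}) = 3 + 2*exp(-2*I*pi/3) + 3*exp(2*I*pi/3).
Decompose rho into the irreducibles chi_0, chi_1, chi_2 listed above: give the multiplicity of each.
Multiplicities: chi_0: 3, chi_1: 2, chi_2: 3.

Reasoning: Use <chi_rho, chi> = (1/|G|) sum_C |C| * chi_rho(C) * conj(chi(C)) with |G| = 3 for each irreducible chi in the table:
  <chi_rho, chi_0> = (1/3)[1*(8)*conj(1) + 1*(3 + 3*exp(-2*I*pi/3) + 2*exp(2*I*pi/3))*conj(1) + 1*(3 + 2*exp(-2*I*pi/3) + 3*exp(2*I*pi/3))*conj(1)]
      = (1/3)[(8) + (3 + 3*exp(-2*I*pi/3) + 2*exp(2*I*pi/3)) + (3 + 2*exp(-2*I*pi/3) + 3*exp(2*I*pi/3))] = 9/3 = 3
  <chi_rho, chi_1> = (1/3)[1*(8)*conj(1) + 1*(3 + 3*exp(-2*I*pi/3) + 2*exp(2*I*pi/3))*conj(exp(2*I*pi/3)) + 1*(3 + 2*exp(-2*I*pi/3) + 3*exp(2*I*pi/3))*conj(exp(-2*I*pi/3))]
      = (1/3)[(8) + (-1) + (-1)] = 6/3 = 2
  <chi_rho, chi_2> = (1/3)[1*(8)*conj(1) + 1*(3 + 3*exp(-2*I*pi/3) + 2*exp(2*I*pi/3))*conj(exp(-2*I*pi/3)) + 1*(3 + 2*exp(-2*I*pi/3) + 3*exp(2*I*pi/3))*conj(exp(2*I*pi/3))]
      = (1/3)[(8) + (3 + 2*exp(-2*I*pi/3) + 3*exp(2*I*pi/3)) + (3 + 3*exp(-2*I*pi/3) + 2*exp(2*I*pi/3))] = 9/3 = 3
(Exp terms are combined using exp(i*s)*conj(exp(i*t)) = exp(i*(s-t)), and sums of them are collapsed using the identity that for every m > 1 the m distinct m-th roots of unity sum to 0, e.g. 1 + exp(2*I*pi/3) + exp(-2*I*pi/3) = 0.)
Dimension check: dim(rho) = sum (mult * dim) = 3*1 + 2*1 + 3*1 = 8 = chi_rho(e) = 8.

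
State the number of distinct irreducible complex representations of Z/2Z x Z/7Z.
14

The number of irreducible complex representations of a finite group equals its number of conjugacy classes. Z/2Z x Z/7Z is abelian of order 14, so every element is its own conjugacy class: 14 classes, so Z/2Z x Z/7Z (order 14) has exactly 14 irreducible complex representations.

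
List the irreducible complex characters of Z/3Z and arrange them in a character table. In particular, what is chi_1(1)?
Character table of Z/3Z (irreps indexed chi_0,...,chi_2 with chi_k(m) = zeta_3^(k*m), zeta_3 = exp(2*pi*i/3)):
  irrep \ class  {0} (size 1)  {1} (size 1)    {2} (size 1)  
  chi_0          1             1               1             
  chi_1          1             exp(2*I*pi/3)   exp(-2*I*pi/3)
  chi_2          1             exp(-2*I*pi/3)  exp(2*I*pi/3) 

Spot check: chi_1(1) = zeta_3^(1*1) = zeta_3^1 = exp(2*I*pi/3).

Z/3Z is abelian, so all 3 irreducible complex representations are 1-dimensional. They are given by chi_k(m) = zeta_3^(k*m) for k = 0,...,2. Row orthogonality: sum_m chi_k(m) conj(chi_l(m)) = 3 * [k = l].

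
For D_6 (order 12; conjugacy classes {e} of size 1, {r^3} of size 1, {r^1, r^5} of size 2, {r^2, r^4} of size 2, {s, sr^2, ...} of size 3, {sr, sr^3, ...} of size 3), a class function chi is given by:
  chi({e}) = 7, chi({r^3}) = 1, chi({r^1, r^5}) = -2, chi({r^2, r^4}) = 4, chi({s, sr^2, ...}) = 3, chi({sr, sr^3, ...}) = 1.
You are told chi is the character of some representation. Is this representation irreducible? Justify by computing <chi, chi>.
Not irreducible (reducible): <chi, chi> = 10 > 1.

Details: <chi, chi> = (1/|G|) sum_C |C| * |chi(C)|^2 = (1/12)[1*|7|^2 + 1*|1|^2 + 2*|-2|^2 + 2*|4|^2 + 3*|3|^2 + 3*|1|^2]
  = (1/12)[(49) + (1) + (8) + (32) + (27) + (3)] = 120/12 = 10.
A character is irreducible iff <chi, chi> = 1, so this representation is reducible.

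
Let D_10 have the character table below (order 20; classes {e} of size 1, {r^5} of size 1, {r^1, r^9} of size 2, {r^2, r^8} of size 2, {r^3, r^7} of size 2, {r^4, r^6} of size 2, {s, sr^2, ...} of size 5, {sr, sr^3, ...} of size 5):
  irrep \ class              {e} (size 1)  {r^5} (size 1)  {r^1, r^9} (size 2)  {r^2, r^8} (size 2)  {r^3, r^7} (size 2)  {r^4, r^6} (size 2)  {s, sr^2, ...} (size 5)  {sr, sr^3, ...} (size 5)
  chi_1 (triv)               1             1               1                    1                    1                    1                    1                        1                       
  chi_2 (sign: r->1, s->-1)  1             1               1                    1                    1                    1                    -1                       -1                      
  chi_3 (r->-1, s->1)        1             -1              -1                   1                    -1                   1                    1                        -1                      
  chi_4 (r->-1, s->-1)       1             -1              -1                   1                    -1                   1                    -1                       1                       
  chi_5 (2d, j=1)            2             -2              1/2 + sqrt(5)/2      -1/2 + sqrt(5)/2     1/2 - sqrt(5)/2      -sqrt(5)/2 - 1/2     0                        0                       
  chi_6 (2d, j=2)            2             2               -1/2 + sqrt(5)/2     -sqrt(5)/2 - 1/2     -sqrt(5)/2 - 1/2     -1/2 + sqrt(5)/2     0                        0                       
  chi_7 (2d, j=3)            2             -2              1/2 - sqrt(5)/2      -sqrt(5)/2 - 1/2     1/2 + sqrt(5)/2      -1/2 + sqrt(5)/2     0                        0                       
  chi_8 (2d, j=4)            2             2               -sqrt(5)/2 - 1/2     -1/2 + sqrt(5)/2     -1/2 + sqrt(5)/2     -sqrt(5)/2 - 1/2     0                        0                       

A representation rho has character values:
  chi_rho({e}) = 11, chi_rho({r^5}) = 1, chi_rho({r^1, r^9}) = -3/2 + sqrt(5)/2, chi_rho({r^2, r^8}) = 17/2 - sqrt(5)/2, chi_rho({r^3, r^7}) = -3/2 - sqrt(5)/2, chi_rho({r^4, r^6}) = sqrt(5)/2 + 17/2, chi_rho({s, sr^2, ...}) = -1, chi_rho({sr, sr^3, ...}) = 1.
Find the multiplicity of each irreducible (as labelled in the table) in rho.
Multiplicities: chi_1: 2, chi_2: 2, chi_3: 2, chi_4: 3, chi_5: 0, chi_6: 1, chi_7: 0, chi_8: 0.

Proof sketch: Use <chi_rho, chi> = (1/|G|) sum_C |C| * chi_rho(C) * conj(chi(C)) with |G| = 20 for each irreducible chi in the table:
  <chi_rho, chi_1> = (1/20)[1*(11)*conj(1) + 1*(1)*conj(1) + 2*(-3/2 + sqrt(5)/2)*conj(1) + 2*(17/2 - sqrt(5)/2)*conj(1) + 2*(-3/2 - sqrt(5)/2)*conj(1) + 2*(sqrt(5)/2 + 17/2)*conj(1) + 5*(-1)*conj(1) + 5*(1)*conj(1)]
      = (1/20)[(11) + (1) + (-3 + sqrt(5)) + (17 - sqrt(5)) + (-3 - sqrt(5)) + (sqrt(5) + 17) + (-5) + (5)] = 40/20 = 2
  <chi_rho, chi_2> = (1/20)[1*(11)*conj(1) + 1*(1)*conj(1) + 2*(-3/2 + sqrt(5)/2)*conj(1) + 2*(17/2 - sqrt(5)/2)*conj(1) + 2*(-3/2 - sqrt(5)/2)*conj(1) + 2*(sqrt(5)/2 + 17/2)*conj(1) + 5*(-1)*conj(-1) + 5*(1)*conj(-1)]
      = (1/20)[(11) + (1) + (-3 + sqrt(5)) + (17 - sqrt(5)) + (-3 - sqrt(5)) + (sqrt(5) + 17) + (5) + (-5)] = 40/20 = 2
  <chi_rho, chi_3> = (1/20)[1*(11)*conj(1) + 1*(1)*conj(-1) + 2*(-3/2 + sqrt(5)/2)*conj(-1) + 2*(17/2 - sqrt(5)/2)*conj(1) + 2*(-3/2 - sqrt(5)/2)*conj(-1) + 2*(sqrt(5)/2 + 17/2)*conj(1) + 5*(-1)*conj(1) + 5*(1)*conj(-1)]
      = (1/20)[(11) + (-1) + (3 - sqrt(5)) + (17 - sqrt(5)) + (sqrt(5) + 3) + (sqrt(5) + 17) + (-5) + (-5)] = 40/20 = 2
  <chi_rho, chi_4> = (1/20)[1*(11)*conj(1) + 1*(1)*conj(-1) + 2*(-3/2 + sqrt(5)/2)*conj(-1) + 2*(17/2 - sqrt(5)/2)*conj(1) + 2*(-3/2 - sqrt(5)/2)*conj(-1) + 2*(sqrt(5)/2 + 17/2)*conj(1) + 5*(-1)*conj(-1) + 5*(1)*conj(1)]
      = (1/20)[(11) + (-1) + (3 - sqrt(5)) + (17 - sqrt(5)) + (sqrt(5) + 3) + (sqrt(5) + 17) + (5) + (5)] = 60/20 = 3
  <chi_rho, chi_5> = (1/20)[1*(11)*conj(2) + 1*(1)*conj(-2) + 2*(-3/2 + sqrt(5)/2)*conj(1/2 + sqrt(5)/2) + 2*(17/2 - sqrt(5)/2)*conj(-1/2 + sqrt(5)/2) + 2*(-3/2 - sqrt(5)/2)*conj(1/2 - sqrt(5)/2) + 2*(sqrt(5)/2 + 17/2)*conj(-sqrt(5)/2 - 1/2) + 5*(-1)*conj(0) + 5*(1)*conj(0)]
      = (1/20)[(22) + (-2) + (1 - sqrt(5)) + (-11 + 9*sqrt(5)) + (1 + sqrt(5)) + (-9*sqrt(5) - 11) + (0) + (0)] = 0/20 = 0
  <chi_rho, chi_6> = (1/20)[1*(11)*conj(2) + 1*(1)*conj(2) + 2*(-3/2 + sqrt(5)/2)*conj(-1/2 + sqrt(5)/2) + 2*(17/2 - sqrt(5)/2)*conj(-sqrt(5)/2 - 1/2) + 2*(-3/2 - sqrt(5)/2)*conj(-sqrt(5)/2 - 1/2) + 2*(sqrt(5)/2 + 17/2)*conj(-1/2 + sqrt(5)/2) + 5*(-1)*conj(0) + 5*(1)*conj(0)]
      = (1/20)[(22) + (2) + (4 - 2*sqrt(5)) + (-8*sqrt(5) - 6) + (4 + 2*sqrt(5)) + (-6 + 8*sqrt(5)) + (0) + (0)] = 20/20 = 1
  <chi_rho, chi_7> = (1/20)[1*(11)*conj(2) + 1*(1)*conj(-2) + 2*(-3/2 + sqrt(5)/2)*conj(1/2 - sqrt(5)/2) + 2*(17/2 - sqrt(5)/2)*conj(-sqrt(5)/2 - 1/2) + 2*(-3/2 - sqrt(5)/2)*conj(1/2 + sqrt(5)/2) + 2*(sqrt(5)/2 + 17/2)*conj(-1/2 + sqrt(5)/2) + 5*(-1)*conj(0) + 5*(1)*conj(0)]
      = (1/20)[(22) + (-2) + (-4 + 2*sqrt(5)) + (-8*sqrt(5) - 6) + (-2*sqrt(5) - 4) + (-6 + 8*sqrt(5)) + (0) + (0)] = 0/20 = 0
  <chi_rho, chi_8> = (1/20)[1*(11)*conj(2) + 1*(1)*conj(2) + 2*(-3/2 + sqrt(5)/2)*conj(-sqrt(5)/2 - 1/2) + 2*(17/2 - sqrt(5)/2)*conj(-1/2 + sqrt(5)/2) + 2*(-3/2 - sqrt(5)/2)*conj(-1/2 + sqrt(5)/2) + 2*(sqrt(5)/2 + 17/2)*conj(-sqrt(5)/2 - 1/2) + 5*(-1)*conj(0) + 5*(1)*conj(0)]
      = (1/20)[(22) + (2) + (-1 + sqrt(5)) + (-11 + 9*sqrt(5)) + (-sqrt(5) - 1) + (-9*sqrt(5) - 11) + (0) + (0)] = 0/20 = 0
Dimension check: dim(rho) = sum (mult * dim) = 2*1 + 2*1 + 2*1 + 3*1 + 0*2 + 1*2 + 0*2 + 0*2 = 11 = chi_rho(e) = 11.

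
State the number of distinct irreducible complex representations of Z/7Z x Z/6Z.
42

Derivation: The number of irreducible complex representations of a finite group equals its number of conjugacy classes. Z/7Z x Z/6Z is abelian of order 42, so every element is its own conjugacy class: 42 classes, so Z/7Z x Z/6Z (order 42) has exactly 42 irreducible complex representations.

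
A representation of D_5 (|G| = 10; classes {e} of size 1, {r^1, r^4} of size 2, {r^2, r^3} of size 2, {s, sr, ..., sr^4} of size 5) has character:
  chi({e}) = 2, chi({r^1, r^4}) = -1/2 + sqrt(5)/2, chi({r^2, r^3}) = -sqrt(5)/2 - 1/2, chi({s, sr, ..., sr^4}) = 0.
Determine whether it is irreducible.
Irreducible: <chi, chi> = 1.

Proof sketch: <chi, chi> = (1/|G|) sum_C |C| * |chi(C)|^2 = (1/10)[1*|2|^2 + 2*|-1/2 + sqrt(5)/2|^2 + 2*|-sqrt(5)/2 - 1/2|^2 + 5*|0|^2]
  = (1/10)[(4) + (3 - sqrt(5)) + (sqrt(5) + 3) + (0)] = 10/10 = 1.
A character is irreducible iff <chi, chi> = 1, so this representation is irreducible.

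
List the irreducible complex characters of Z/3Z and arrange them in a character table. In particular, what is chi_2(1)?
Character table of Z/3Z (irreps indexed chi_0,...,chi_2 with chi_k(m) = zeta_3^(k*m), zeta_3 = exp(2*pi*i/3)):
  irrep \ class  {0} (size 1)  {1} (size 1)    {2} (size 1)  
  chi_0          1             1               1             
  chi_1          1             exp(2*I*pi/3)   exp(-2*I*pi/3)
  chi_2          1             exp(-2*I*pi/3)  exp(2*I*pi/3) 

Spot check: chi_2(1) = zeta_3^(2*1) = zeta_3^2 = exp(-2*I*pi/3).

Derivation: Z/3Z is abelian, so all 3 irreducible complex representations are 1-dimensional. They are given by chi_k(m) = zeta_3^(k*m) for k = 0,...,2. Row orthogonality: sum_m chi_k(m) conj(chi_l(m)) = 3 * [k = l].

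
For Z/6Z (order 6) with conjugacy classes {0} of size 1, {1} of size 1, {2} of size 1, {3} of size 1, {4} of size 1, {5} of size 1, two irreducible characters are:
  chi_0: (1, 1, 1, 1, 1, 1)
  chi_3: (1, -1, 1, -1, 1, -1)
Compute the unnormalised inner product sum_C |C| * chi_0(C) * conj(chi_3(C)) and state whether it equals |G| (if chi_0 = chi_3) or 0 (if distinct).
Sum = 0; so <chi_0, chi_3> = 0 (distinct irreducibles are orthogonal).

Justification: Compute term by term over conjugacy classes (|C| * chi_0(C) * conj(chi_3(C))):
  1*(1)*conj(1) + 1*(1)*conj(-1) + 1*(1)*conj(1) + 1*(1)*conj(-1) + 1*(1)*conj(1) + 1*(1)*conj(-1)
  = (1) + (-1) + (1) + (-1) + (1) + (-1)
  = 0.
(Exp terms are combined using exp(i*s)*conj(exp(i*t)) = exp(i*(s-t)), and sums of them are collapsed using the identity that for every m > 1 the m distinct m-th roots of unity sum to 0, e.g. 1 + exp(2*I*pi/3) + exp(-2*I*pi/3) = 0.)
Dividing by |G| = 6 gives 0/6 = 0, matching the row-orthogonality relation <chi_0, chi_3> = [chi_0 = chi_3].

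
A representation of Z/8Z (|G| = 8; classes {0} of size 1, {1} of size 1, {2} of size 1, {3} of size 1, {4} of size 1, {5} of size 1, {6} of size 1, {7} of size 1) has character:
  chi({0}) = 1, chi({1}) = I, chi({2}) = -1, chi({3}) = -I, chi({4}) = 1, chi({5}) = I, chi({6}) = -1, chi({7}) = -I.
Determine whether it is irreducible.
Irreducible: <chi, chi> = 1.

<chi, chi> = (1/|G|) sum_C |C| * |chi(C)|^2 = (1/8)[1*|1|^2 + 1*|I|^2 + 1*|-1|^2 + 1*|-I|^2 + 1*|1|^2 + 1*|I|^2 + 1*|-1|^2 + 1*|-I|^2]
  = (1/8)[(1) + (1) + (1) + (1) + (1) + (1) + (1) + (1)] = 8/8 = 1.
(Exp terms are combined using exp(i*s)*conj(exp(i*t)) = exp(i*(s-t)), and sums of them are collapsed using the identity that for every m > 1 the m distinct m-th roots of unity sum to 0, e.g. 1 + exp(2*I*pi/3) + exp(-2*I*pi/3) = 0.)
A character is irreducible iff <chi, chi> = 1, so this representation is irreducible.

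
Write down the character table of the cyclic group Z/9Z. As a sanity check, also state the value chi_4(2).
Character table of Z/9Z (irreps indexed chi_0,...,chi_8 with chi_k(m) = zeta_9^(k*m), zeta_9 = exp(2*pi*i/9)):
  irrep \ class  {0} (size 1)  {1} (size 1)    {2} (size 1)    {3} (size 1)    {4} (size 1)    {5} (size 1)    {6} (size 1)    {7} (size 1)    {8} (size 1)  
  chi_0          1             1               1               1               1               1               1               1               1             
  chi_1          1             exp(2*I*pi/9)   exp(4*I*pi/9)   exp(2*I*pi/3)   exp(8*I*pi/9)   exp(-8*I*pi/9)  exp(-2*I*pi/3)  exp(-4*I*pi/9)  exp(-2*I*pi/9)
  chi_2          1             exp(4*I*pi/9)   exp(8*I*pi/9)   exp(-2*I*pi/3)  exp(-2*I*pi/9)  exp(2*I*pi/9)   exp(2*I*pi/3)   exp(-8*I*pi/9)  exp(-4*I*pi/9)
  chi_3          1             exp(2*I*pi/3)   exp(-2*I*pi/3)  1               exp(2*I*pi/3)   exp(-2*I*pi/3)  1               exp(2*I*pi/3)   exp(-2*I*pi/3)
  chi_4          1             exp(8*I*pi/9)   exp(-2*I*pi/9)  exp(2*I*pi/3)   exp(-4*I*pi/9)  exp(4*I*pi/9)   exp(-2*I*pi/3)  exp(2*I*pi/9)   exp(-8*I*pi/9)
  chi_5          1             exp(-8*I*pi/9)  exp(2*I*pi/9)   exp(-2*I*pi/3)  exp(4*I*pi/9)   exp(-4*I*pi/9)  exp(2*I*pi/3)   exp(-2*I*pi/9)  exp(8*I*pi/9) 
  chi_6          1             exp(-2*I*pi/3)  exp(2*I*pi/3)   1               exp(-2*I*pi/3)  exp(2*I*pi/3)   1               exp(-2*I*pi/3)  exp(2*I*pi/3) 
  chi_7          1             exp(-4*I*pi/9)  exp(-8*I*pi/9)  exp(2*I*pi/3)   exp(2*I*pi/9)   exp(-2*I*pi/9)  exp(-2*I*pi/3)  exp(8*I*pi/9)   exp(4*I*pi/9) 
  chi_8          1             exp(-2*I*pi/9)  exp(-4*I*pi/9)  exp(-2*I*pi/3)  exp(-8*I*pi/9)  exp(8*I*pi/9)   exp(2*I*pi/3)   exp(4*I*pi/9)   exp(2*I*pi/9) 

Spot check: chi_4(2) = zeta_9^(4*2) = zeta_9^8 = exp(-2*I*pi/9).

Argument: Z/9Z is abelian, so all 9 irreducible complex representations are 1-dimensional. They are given by chi_k(m) = zeta_9^(k*m) for k = 0,...,8. Row orthogonality: sum_m chi_k(m) conj(chi_l(m)) = 9 * [k = l].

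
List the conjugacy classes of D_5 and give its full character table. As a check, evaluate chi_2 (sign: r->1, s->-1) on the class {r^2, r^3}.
Conjugacy classes: {e} of size 1, {r^1, r^4} of size 2, {r^2, r^3} of size 2, {s, sr, ..., sr^4} of size 5.
Character table:
  irrep \ class              {e} (size 1)  {r^1, r^4} (size 2)  {r^2, r^3} (size 2)  {s, sr, ..., sr^4} (size 5)
  chi_1 (triv)               1             1                    1                    1                          
  chi_2 (sign: r->1, s->-1)  1             1                    1                    -1                         
  chi_3 (2d, j=1)            2             -1/2 + sqrt(5)/2     -sqrt(5)/2 - 1/2     0                          
  chi_4 (2d, j=2)            2             -sqrt(5)/2 - 1/2     -1/2 + sqrt(5)/2     0                          

Spot check: chi_2 (sign: r->1, s->-1) on {r^2, r^3} = 1.

Argument: D_5 has order 2*5 = 10 with 4 conjugacy classes, hence 4 irreducibles. Sum of squared dims 1 + 1 + 4 + 4 = 10 = |G|. Linear characters come from the abelianisation; the 2-dimensional irreps have character r^k -> 2*cos(2*pi*j*k/5), reflections -> 0.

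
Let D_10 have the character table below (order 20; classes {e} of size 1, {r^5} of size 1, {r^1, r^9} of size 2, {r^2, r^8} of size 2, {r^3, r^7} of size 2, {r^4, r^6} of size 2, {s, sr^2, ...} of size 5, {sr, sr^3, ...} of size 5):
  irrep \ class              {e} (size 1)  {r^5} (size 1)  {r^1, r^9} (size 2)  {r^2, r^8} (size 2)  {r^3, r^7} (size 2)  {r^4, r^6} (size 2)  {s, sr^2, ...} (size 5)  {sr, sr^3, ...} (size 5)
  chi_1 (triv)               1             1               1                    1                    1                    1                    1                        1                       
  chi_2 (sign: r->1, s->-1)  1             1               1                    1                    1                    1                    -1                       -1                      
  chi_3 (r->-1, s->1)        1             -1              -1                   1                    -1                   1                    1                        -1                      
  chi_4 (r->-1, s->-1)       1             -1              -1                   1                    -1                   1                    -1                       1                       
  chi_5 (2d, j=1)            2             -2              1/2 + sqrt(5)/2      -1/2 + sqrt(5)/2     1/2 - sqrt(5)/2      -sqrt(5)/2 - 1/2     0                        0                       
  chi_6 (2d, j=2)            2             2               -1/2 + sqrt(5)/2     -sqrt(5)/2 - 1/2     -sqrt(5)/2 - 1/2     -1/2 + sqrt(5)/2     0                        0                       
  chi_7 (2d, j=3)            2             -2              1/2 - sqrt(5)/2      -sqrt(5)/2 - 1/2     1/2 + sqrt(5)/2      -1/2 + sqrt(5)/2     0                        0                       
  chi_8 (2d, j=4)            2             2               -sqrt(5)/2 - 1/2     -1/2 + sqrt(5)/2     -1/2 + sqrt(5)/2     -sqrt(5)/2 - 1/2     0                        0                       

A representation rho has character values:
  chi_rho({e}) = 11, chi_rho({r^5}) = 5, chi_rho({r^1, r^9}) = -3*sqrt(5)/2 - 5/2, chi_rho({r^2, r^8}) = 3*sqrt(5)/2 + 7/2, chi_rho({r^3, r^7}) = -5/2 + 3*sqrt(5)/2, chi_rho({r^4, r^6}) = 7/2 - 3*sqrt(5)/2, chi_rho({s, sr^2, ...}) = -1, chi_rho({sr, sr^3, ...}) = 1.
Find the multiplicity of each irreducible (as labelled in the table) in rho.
Multiplicities: chi_1: 1, chi_2: 1, chi_3: 1, chi_4: 2, chi_5: 0, chi_6: 0, chi_7: 0, chi_8: 3.

Proof sketch: Use <chi_rho, chi> = (1/|G|) sum_C |C| * chi_rho(C) * conj(chi(C)) with |G| = 20 for each irreducible chi in the table:
  <chi_rho, chi_1> = (1/20)[1*(11)*conj(1) + 1*(5)*conj(1) + 2*(-3*sqrt(5)/2 - 5/2)*conj(1) + 2*(3*sqrt(5)/2 + 7/2)*conj(1) + 2*(-5/2 + 3*sqrt(5)/2)*conj(1) + 2*(7/2 - 3*sqrt(5)/2)*conj(1) + 5*(-1)*conj(1) + 5*(1)*conj(1)]
      = (1/20)[(11) + (5) + (-3*sqrt(5) - 5) + (3*sqrt(5) + 7) + (-5 + 3*sqrt(5)) + (7 - 3*sqrt(5)) + (-5) + (5)] = 20/20 = 1
  <chi_rho, chi_2> = (1/20)[1*(11)*conj(1) + 1*(5)*conj(1) + 2*(-3*sqrt(5)/2 - 5/2)*conj(1) + 2*(3*sqrt(5)/2 + 7/2)*conj(1) + 2*(-5/2 + 3*sqrt(5)/2)*conj(1) + 2*(7/2 - 3*sqrt(5)/2)*conj(1) + 5*(-1)*conj(-1) + 5*(1)*conj(-1)]
      = (1/20)[(11) + (5) + (-3*sqrt(5) - 5) + (3*sqrt(5) + 7) + (-5 + 3*sqrt(5)) + (7 - 3*sqrt(5)) + (5) + (-5)] = 20/20 = 1
  <chi_rho, chi_3> = (1/20)[1*(11)*conj(1) + 1*(5)*conj(-1) + 2*(-3*sqrt(5)/2 - 5/2)*conj(-1) + 2*(3*sqrt(5)/2 + 7/2)*conj(1) + 2*(-5/2 + 3*sqrt(5)/2)*conj(-1) + 2*(7/2 - 3*sqrt(5)/2)*conj(1) + 5*(-1)*conj(1) + 5*(1)*conj(-1)]
      = (1/20)[(11) + (-5) + (5 + 3*sqrt(5)) + (3*sqrt(5) + 7) + (5 - 3*sqrt(5)) + (7 - 3*sqrt(5)) + (-5) + (-5)] = 20/20 = 1
  <chi_rho, chi_4> = (1/20)[1*(11)*conj(1) + 1*(5)*conj(-1) + 2*(-3*sqrt(5)/2 - 5/2)*conj(-1) + 2*(3*sqrt(5)/2 + 7/2)*conj(1) + 2*(-5/2 + 3*sqrt(5)/2)*conj(-1) + 2*(7/2 - 3*sqrt(5)/2)*conj(1) + 5*(-1)*conj(-1) + 5*(1)*conj(1)]
      = (1/20)[(11) + (-5) + (5 + 3*sqrt(5)) + (3*sqrt(5) + 7) + (5 - 3*sqrt(5)) + (7 - 3*sqrt(5)) + (5) + (5)] = 40/20 = 2
  <chi_rho, chi_5> = (1/20)[1*(11)*conj(2) + 1*(5)*conj(-2) + 2*(-3*sqrt(5)/2 - 5/2)*conj(1/2 + sqrt(5)/2) + 2*(3*sqrt(5)/2 + 7/2)*conj(-1/2 + sqrt(5)/2) + 2*(-5/2 + 3*sqrt(5)/2)*conj(1/2 - sqrt(5)/2) + 2*(7/2 - 3*sqrt(5)/2)*conj(-sqrt(5)/2 - 1/2) + 5*(-1)*conj(0) + 5*(1)*conj(0)]
      = (1/20)[(22) + (-10) + (-10 - 4*sqrt(5)) + (4 + 2*sqrt(5)) + (-10 + 4*sqrt(5)) + (4 - 2*sqrt(5)) + (0) + (0)] = 0/20 = 0
  <chi_rho, chi_6> = (1/20)[1*(11)*conj(2) + 1*(5)*conj(2) + 2*(-3*sqrt(5)/2 - 5/2)*conj(-1/2 + sqrt(5)/2) + 2*(3*sqrt(5)/2 + 7/2)*conj(-sqrt(5)/2 - 1/2) + 2*(-5/2 + 3*sqrt(5)/2)*conj(-sqrt(5)/2 - 1/2) + 2*(7/2 - 3*sqrt(5)/2)*conj(-1/2 + sqrt(5)/2) + 5*(-1)*conj(0) + 5*(1)*conj(0)]
      = (1/20)[(22) + (10) + (-5 - sqrt(5)) + (-5*sqrt(5) - 11) + (-5 + sqrt(5)) + (-11 + 5*sqrt(5)) + (0) + (0)] = 0/20 = 0
  <chi_rho, chi_7> = (1/20)[1*(11)*conj(2) + 1*(5)*conj(-2) + 2*(-3*sqrt(5)/2 - 5/2)*conj(1/2 - sqrt(5)/2) + 2*(3*sqrt(5)/2 + 7/2)*conj(-sqrt(5)/2 - 1/2) + 2*(-5/2 + 3*sqrt(5)/2)*conj(1/2 + sqrt(5)/2) + 2*(7/2 - 3*sqrt(5)/2)*conj(-1/2 + sqrt(5)/2) + 5*(-1)*conj(0) + 5*(1)*conj(0)]
      = (1/20)[(22) + (-10) + (sqrt(5) + 5) + (-5*sqrt(5) - 11) + (5 - sqrt(5)) + (-11 + 5*sqrt(5)) + (0) + (0)] = 0/20 = 0
  <chi_rho, chi_8> = (1/20)[1*(11)*conj(2) + 1*(5)*conj(2) + 2*(-3*sqrt(5)/2 - 5/2)*conj(-sqrt(5)/2 - 1/2) + 2*(3*sqrt(5)/2 + 7/2)*conj(-1/2 + sqrt(5)/2) + 2*(-5/2 + 3*sqrt(5)/2)*conj(-1/2 + sqrt(5)/2) + 2*(7/2 - 3*sqrt(5)/2)*conj(-sqrt(5)/2 - 1/2) + 5*(-1)*conj(0) + 5*(1)*conj(0)]
      = (1/20)[(22) + (10) + (4*sqrt(5) + 10) + (4 + 2*sqrt(5)) + (10 - 4*sqrt(5)) + (4 - 2*sqrt(5)) + (0) + (0)] = 60/20 = 3
Dimension check: dim(rho) = sum (mult * dim) = 1*1 + 1*1 + 1*1 + 2*1 + 0*2 + 0*2 + 0*2 + 3*2 = 11 = chi_rho(e) = 11.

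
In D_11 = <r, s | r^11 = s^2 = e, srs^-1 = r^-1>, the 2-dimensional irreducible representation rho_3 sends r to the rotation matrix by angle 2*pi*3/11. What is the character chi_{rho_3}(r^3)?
chi_{rho_3}(r^3) = 2*cos(2*pi*3*3/11) = 2*cos(4*pi/11)

Reasoning: rho_3(r^3) is rotation by angle 2*pi*3*3/11, whose trace is 2*cos(2*pi*3*3/11) = 2*cos(4*pi/11).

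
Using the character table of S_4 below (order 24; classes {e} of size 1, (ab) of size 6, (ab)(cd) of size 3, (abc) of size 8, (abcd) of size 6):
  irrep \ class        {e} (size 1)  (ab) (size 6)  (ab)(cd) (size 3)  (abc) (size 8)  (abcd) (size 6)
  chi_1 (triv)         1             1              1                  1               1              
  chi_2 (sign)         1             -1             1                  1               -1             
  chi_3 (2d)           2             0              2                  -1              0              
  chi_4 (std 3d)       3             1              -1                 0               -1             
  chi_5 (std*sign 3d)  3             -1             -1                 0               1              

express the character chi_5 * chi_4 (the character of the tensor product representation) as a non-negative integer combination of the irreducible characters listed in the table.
chi_5 tensor chi_4 = chi_2 + chi_3 + chi_4 + chi_5 (all other irreducibles have multiplicity 0).

Proof sketch: The character of a tensor product is the pointwise product (chi_5 * chi_4)(C) = chi_5(C) * chi_4(C):
  {e}: (3)*(3), (ab): (-1)*(1), (ab)(cd): (-1)*(-1), (abc): (0)*(0), (abcd): (1)*(-1)
so (chi_5 * chi_4) takes values
  {e} -> 9, (ab) -> -1, (ab)(cd) -> 1, (abc) -> 0, (abcd) -> -1.
Now take the inner product of this character with each irreducible chi from the table, <chi_5*chi_4, chi> = (1/24) sum_C |C| (chi_5*chi_4)(C) conj(chi(C)):
  <chi_5*chi_4, chi_1> = (1/24)[1*(9)*conj(1) + 6*(-1)*conj(1) + 3*(1)*conj(1) + 8*(0)*conj(1) + 6*(-1)*conj(1)]
      = (1/24)[(9) + (-6) + (3) + (0) + (-6)] = 0/24 = 0
  <chi_5*chi_4, chi_2> = (1/24)[1*(9)*conj(1) + 6*(-1)*conj(-1) + 3*(1)*conj(1) + 8*(0)*conj(1) + 6*(-1)*conj(-1)]
      = (1/24)[(9) + (6) + (3) + (0) + (6)] = 24/24 = 1
  <chi_5*chi_4, chi_3> = (1/24)[1*(9)*conj(2) + 6*(-1)*conj(0) + 3*(1)*conj(2) + 8*(0)*conj(-1) + 6*(-1)*conj(0)]
      = (1/24)[(18) + (0) + (6) + (0) + (0)] = 24/24 = 1
  <chi_5*chi_4, chi_4> = (1/24)[1*(9)*conj(3) + 6*(-1)*conj(1) + 3*(1)*conj(-1) + 8*(0)*conj(0) + 6*(-1)*conj(-1)]
      = (1/24)[(27) + (-6) + (-3) + (0) + (6)] = 24/24 = 1
  <chi_5*chi_4, chi_5> = (1/24)[1*(9)*conj(3) + 6*(-1)*conj(-1) + 3*(1)*conj(-1) + 8*(0)*conj(0) + 6*(-1)*conj(1)]
      = (1/24)[(27) + (6) + (-3) + (0) + (-6)] = 24/24 = 1
Hence the multiplicities are chi_2: 1, chi_3: 1, chi_4: 1, chi_5: 1. Dimension check: dim(chi_5)*dim(chi_4) = 3*3 = 9 and sum (mult * dim) = 1*1 + 1*2 + 1*3 + 1*3 = 9.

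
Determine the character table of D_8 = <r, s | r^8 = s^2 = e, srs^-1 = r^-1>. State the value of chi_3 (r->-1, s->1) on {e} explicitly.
Conjugacy classes: {e} of size 1, {r^4} of size 1, {r^1, r^7} of size 2, {r^2, r^6} of size 2, {r^3, r^5} of size 2, {s, sr^2, ...} of size 4, {sr, sr^3, ...} of size 4.
Character table:
  irrep \ class              {e} (size 1)  {r^4} (size 1)  {r^1, r^7} (size 2)  {r^2, r^6} (size 2)  {r^3, r^5} (size 2)  {s, sr^2, ...} (size 4)  {sr, sr^3, ...} (size 4)
  chi_1 (triv)               1             1               1                    1                    1                    1                        1                       
  chi_2 (sign: r->1, s->-1)  1             1               1                    1                    1                    -1                       -1                      
  chi_3 (r->-1, s->1)        1             1               -1                   1                    -1                   1                        -1                      
  chi_4 (r->-1, s->-1)       1             1               -1                   1                    -1                   -1                       1                       
  chi_5 (2d, j=1)            2             -2              sqrt(2)              0                    -sqrt(2)             0                        0                       
  chi_6 (2d, j=2)            2             2               0                    -2                   0                    0                        0                       
  chi_7 (2d, j=3)            2             -2              -sqrt(2)             0                    sqrt(2)              0                        0                       

Spot check: chi_3 (r->-1, s->1) on {e} = 1.

Details: D_8 has order 2*8 = 16 with 7 conjugacy classes, hence 7 irreducibles. Sum of squared dims 1 + 1 + 1 + 1 + 4 + 4 + 4 = 16 = |G|. Linear characters come from the abelianisation; the 2-dimensional irreps have character r^k -> 2*cos(2*pi*j*k/8), reflections -> 0.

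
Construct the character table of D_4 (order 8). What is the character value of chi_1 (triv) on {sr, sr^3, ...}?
Conjugacy classes: {e} of size 1, {r^2} of size 1, {r^1, r^3} of size 2, {s, sr^2, ...} of size 2, {sr, sr^3, ...} of size 2.
Character table:
  irrep \ class              {e} (size 1)  {r^2} (size 1)  {r^1, r^3} (size 2)  {s, sr^2, ...} (size 2)  {sr, sr^3, ...} (size 2)
  chi_1 (triv)               1             1               1                    1                        1                       
  chi_2 (sign: r->1, s->-1)  1             1               1                    -1                       -1                      
  chi_3 (r->-1, s->1)        1             1               -1                   1                        -1                      
  chi_4 (r->-1, s->-1)       1             1               -1                   -1                       1                       
  chi_5 (2d, j=1)            2             -2              0                    0                        0                       

Spot check: chi_1 (triv) on {sr, sr^3, ...} = 1.

D_4 has order 2*4 = 8 with 5 conjugacy classes, hence 5 irreducibles. Sum of squared dims 1 + 1 + 1 + 1 + 4 = 8 = |G|. Linear characters come from the abelianisation; the 2-dimensional irreps have character r^k -> 2*cos(2*pi*j*k/4), reflections -> 0.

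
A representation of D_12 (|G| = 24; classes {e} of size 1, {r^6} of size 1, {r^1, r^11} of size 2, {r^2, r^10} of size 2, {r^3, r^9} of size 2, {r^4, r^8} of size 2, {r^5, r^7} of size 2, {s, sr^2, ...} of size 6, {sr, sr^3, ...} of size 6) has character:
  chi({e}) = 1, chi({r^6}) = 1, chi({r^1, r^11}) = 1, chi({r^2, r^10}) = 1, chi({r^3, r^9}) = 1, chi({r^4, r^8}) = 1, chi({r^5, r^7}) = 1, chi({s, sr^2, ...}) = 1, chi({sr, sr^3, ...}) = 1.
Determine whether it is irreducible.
Irreducible: <chi, chi> = 1.

Working: <chi, chi> = (1/|G|) sum_C |C| * |chi(C)|^2 = (1/24)[1*|1|^2 + 1*|1|^2 + 2*|1|^2 + 2*|1|^2 + 2*|1|^2 + 2*|1|^2 + 2*|1|^2 + 6*|1|^2 + 6*|1|^2]
  = (1/24)[(1) + (1) + (2) + (2) + (2) + (2) + (2) + (6) + (6)] = 24/24 = 1.
A character is irreducible iff <chi, chi> = 1, so this representation is irreducible.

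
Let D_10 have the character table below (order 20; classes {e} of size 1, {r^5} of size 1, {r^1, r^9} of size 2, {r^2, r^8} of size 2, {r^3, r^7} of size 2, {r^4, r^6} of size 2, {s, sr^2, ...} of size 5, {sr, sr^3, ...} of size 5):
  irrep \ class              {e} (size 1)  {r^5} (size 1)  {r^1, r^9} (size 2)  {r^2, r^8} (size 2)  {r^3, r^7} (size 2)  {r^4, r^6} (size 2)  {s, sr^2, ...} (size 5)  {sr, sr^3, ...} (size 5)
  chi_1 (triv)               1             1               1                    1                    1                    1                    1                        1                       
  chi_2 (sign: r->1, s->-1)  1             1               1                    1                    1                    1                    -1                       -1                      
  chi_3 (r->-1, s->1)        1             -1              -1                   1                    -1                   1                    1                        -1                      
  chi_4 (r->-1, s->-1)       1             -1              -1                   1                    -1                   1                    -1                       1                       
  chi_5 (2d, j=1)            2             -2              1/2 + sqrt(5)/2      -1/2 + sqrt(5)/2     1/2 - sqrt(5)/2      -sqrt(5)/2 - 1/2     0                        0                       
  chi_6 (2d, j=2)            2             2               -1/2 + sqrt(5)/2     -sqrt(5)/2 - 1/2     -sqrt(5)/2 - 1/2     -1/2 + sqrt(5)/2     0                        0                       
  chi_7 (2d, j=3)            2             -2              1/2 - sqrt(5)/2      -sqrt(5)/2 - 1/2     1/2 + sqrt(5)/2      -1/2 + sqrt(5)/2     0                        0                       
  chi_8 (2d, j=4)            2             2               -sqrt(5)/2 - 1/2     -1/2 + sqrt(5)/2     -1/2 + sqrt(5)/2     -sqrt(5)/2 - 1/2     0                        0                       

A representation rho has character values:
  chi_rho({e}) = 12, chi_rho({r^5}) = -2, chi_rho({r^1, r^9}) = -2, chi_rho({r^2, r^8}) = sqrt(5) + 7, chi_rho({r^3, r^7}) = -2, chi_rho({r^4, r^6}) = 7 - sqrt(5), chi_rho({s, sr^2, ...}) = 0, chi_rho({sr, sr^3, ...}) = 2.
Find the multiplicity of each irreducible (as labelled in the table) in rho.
Multiplicities: chi_1: 2, chi_2: 1, chi_3: 2, chi_4: 3, chi_5: 1, chi_6: 0, chi_7: 0, chi_8: 1.

Derivation: Use <chi_rho, chi> = (1/|G|) sum_C |C| * chi_rho(C) * conj(chi(C)) with |G| = 20 for each irreducible chi in the table:
  <chi_rho, chi_1> = (1/20)[1*(12)*conj(1) + 1*(-2)*conj(1) + 2*(-2)*conj(1) + 2*(sqrt(5) + 7)*conj(1) + 2*(-2)*conj(1) + 2*(7 - sqrt(5))*conj(1) + 5*(0)*conj(1) + 5*(2)*conj(1)]
      = (1/20)[(12) + (-2) + (-4) + (2*sqrt(5) + 14) + (-4) + (14 - 2*sqrt(5)) + (0) + (10)] = 40/20 = 2
  <chi_rho, chi_2> = (1/20)[1*(12)*conj(1) + 1*(-2)*conj(1) + 2*(-2)*conj(1) + 2*(sqrt(5) + 7)*conj(1) + 2*(-2)*conj(1) + 2*(7 - sqrt(5))*conj(1) + 5*(0)*conj(-1) + 5*(2)*conj(-1)]
      = (1/20)[(12) + (-2) + (-4) + (2*sqrt(5) + 14) + (-4) + (14 - 2*sqrt(5)) + (0) + (-10)] = 20/20 = 1
  <chi_rho, chi_3> = (1/20)[1*(12)*conj(1) + 1*(-2)*conj(-1) + 2*(-2)*conj(-1) + 2*(sqrt(5) + 7)*conj(1) + 2*(-2)*conj(-1) + 2*(7 - sqrt(5))*conj(1) + 5*(0)*conj(1) + 5*(2)*conj(-1)]
      = (1/20)[(12) + (2) + (4) + (2*sqrt(5) + 14) + (4) + (14 - 2*sqrt(5)) + (0) + (-10)] = 40/20 = 2
  <chi_rho, chi_4> = (1/20)[1*(12)*conj(1) + 1*(-2)*conj(-1) + 2*(-2)*conj(-1) + 2*(sqrt(5) + 7)*conj(1) + 2*(-2)*conj(-1) + 2*(7 - sqrt(5))*conj(1) + 5*(0)*conj(-1) + 5*(2)*conj(1)]
      = (1/20)[(12) + (2) + (4) + (2*sqrt(5) + 14) + (4) + (14 - 2*sqrt(5)) + (0) + (10)] = 60/20 = 3
  <chi_rho, chi_5> = (1/20)[1*(12)*conj(2) + 1*(-2)*conj(-2) + 2*(-2)*conj(1/2 + sqrt(5)/2) + 2*(sqrt(5) + 7)*conj(-1/2 + sqrt(5)/2) + 2*(-2)*conj(1/2 - sqrt(5)/2) + 2*(7 - sqrt(5))*conj(-sqrt(5)/2 - 1/2) + 5*(0)*conj(0) + 5*(2)*conj(0)]
      = (1/20)[(24) + (4) + (-2*sqrt(5) - 2) + (-2 + 6*sqrt(5)) + (-2 + 2*sqrt(5)) + (-6*sqrt(5) - 2) + (0) + (0)] = 20/20 = 1
  <chi_rho, chi_6> = (1/20)[1*(12)*conj(2) + 1*(-2)*conj(2) + 2*(-2)*conj(-1/2 + sqrt(5)/2) + 2*(sqrt(5) + 7)*conj(-sqrt(5)/2 - 1/2) + 2*(-2)*conj(-sqrt(5)/2 - 1/2) + 2*(7 - sqrt(5))*conj(-1/2 + sqrt(5)/2) + 5*(0)*conj(0) + 5*(2)*conj(0)]
      = (1/20)[(24) + (-4) + (2 - 2*sqrt(5)) + (-8*sqrt(5) - 12) + (2 + 2*sqrt(5)) + (-12 + 8*sqrt(5)) + (0) + (0)] = 0/20 = 0
  <chi_rho, chi_7> = (1/20)[1*(12)*conj(2) + 1*(-2)*conj(-2) + 2*(-2)*conj(1/2 - sqrt(5)/2) + 2*(sqrt(5) + 7)*conj(-sqrt(5)/2 - 1/2) + 2*(-2)*conj(1/2 + sqrt(5)/2) + 2*(7 - sqrt(5))*conj(-1/2 + sqrt(5)/2) + 5*(0)*conj(0) + 5*(2)*conj(0)]
      = (1/20)[(24) + (4) + (-2 + 2*sqrt(5)) + (-8*sqrt(5) - 12) + (-2*sqrt(5) - 2) + (-12 + 8*sqrt(5)) + (0) + (0)] = 0/20 = 0
  <chi_rho, chi_8> = (1/20)[1*(12)*conj(2) + 1*(-2)*conj(2) + 2*(-2)*conj(-sqrt(5)/2 - 1/2) + 2*(sqrt(5) + 7)*conj(-1/2 + sqrt(5)/2) + 2*(-2)*conj(-1/2 + sqrt(5)/2) + 2*(7 - sqrt(5))*conj(-sqrt(5)/2 - 1/2) + 5*(0)*conj(0) + 5*(2)*conj(0)]
      = (1/20)[(24) + (-4) + (2 + 2*sqrt(5)) + (-2 + 6*sqrt(5)) + (2 - 2*sqrt(5)) + (-6*sqrt(5) - 2) + (0) + (0)] = 20/20 = 1
Dimension check: dim(rho) = sum (mult * dim) = 2*1 + 1*1 + 2*1 + 3*1 + 1*2 + 0*2 + 0*2 + 1*2 = 12 = chi_rho(e) = 12.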